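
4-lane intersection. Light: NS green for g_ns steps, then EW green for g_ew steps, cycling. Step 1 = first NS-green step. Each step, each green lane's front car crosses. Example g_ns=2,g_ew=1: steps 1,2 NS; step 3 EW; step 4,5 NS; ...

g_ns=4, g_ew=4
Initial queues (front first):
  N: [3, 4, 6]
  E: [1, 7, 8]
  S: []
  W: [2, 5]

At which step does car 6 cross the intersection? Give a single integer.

Step 1 [NS]: N:car3-GO,E:wait,S:empty,W:wait | queues: N=2 E=3 S=0 W=2
Step 2 [NS]: N:car4-GO,E:wait,S:empty,W:wait | queues: N=1 E=3 S=0 W=2
Step 3 [NS]: N:car6-GO,E:wait,S:empty,W:wait | queues: N=0 E=3 S=0 W=2
Step 4 [NS]: N:empty,E:wait,S:empty,W:wait | queues: N=0 E=3 S=0 W=2
Step 5 [EW]: N:wait,E:car1-GO,S:wait,W:car2-GO | queues: N=0 E=2 S=0 W=1
Step 6 [EW]: N:wait,E:car7-GO,S:wait,W:car5-GO | queues: N=0 E=1 S=0 W=0
Step 7 [EW]: N:wait,E:car8-GO,S:wait,W:empty | queues: N=0 E=0 S=0 W=0
Car 6 crosses at step 3

3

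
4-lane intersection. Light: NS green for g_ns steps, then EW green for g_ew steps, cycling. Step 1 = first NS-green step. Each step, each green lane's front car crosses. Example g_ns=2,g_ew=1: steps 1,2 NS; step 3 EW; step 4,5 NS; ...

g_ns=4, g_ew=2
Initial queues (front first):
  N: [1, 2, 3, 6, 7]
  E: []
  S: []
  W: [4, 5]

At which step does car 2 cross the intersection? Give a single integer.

Step 1 [NS]: N:car1-GO,E:wait,S:empty,W:wait | queues: N=4 E=0 S=0 W=2
Step 2 [NS]: N:car2-GO,E:wait,S:empty,W:wait | queues: N=3 E=0 S=0 W=2
Step 3 [NS]: N:car3-GO,E:wait,S:empty,W:wait | queues: N=2 E=0 S=0 W=2
Step 4 [NS]: N:car6-GO,E:wait,S:empty,W:wait | queues: N=1 E=0 S=0 W=2
Step 5 [EW]: N:wait,E:empty,S:wait,W:car4-GO | queues: N=1 E=0 S=0 W=1
Step 6 [EW]: N:wait,E:empty,S:wait,W:car5-GO | queues: N=1 E=0 S=0 W=0
Step 7 [NS]: N:car7-GO,E:wait,S:empty,W:wait | queues: N=0 E=0 S=0 W=0
Car 2 crosses at step 2

2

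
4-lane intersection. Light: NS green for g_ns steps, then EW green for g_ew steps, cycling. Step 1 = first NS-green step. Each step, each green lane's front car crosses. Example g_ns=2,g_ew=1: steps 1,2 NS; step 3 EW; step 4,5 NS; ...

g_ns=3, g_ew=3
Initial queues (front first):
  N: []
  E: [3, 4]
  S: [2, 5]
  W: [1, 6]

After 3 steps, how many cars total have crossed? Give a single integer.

Answer: 2

Derivation:
Step 1 [NS]: N:empty,E:wait,S:car2-GO,W:wait | queues: N=0 E=2 S=1 W=2
Step 2 [NS]: N:empty,E:wait,S:car5-GO,W:wait | queues: N=0 E=2 S=0 W=2
Step 3 [NS]: N:empty,E:wait,S:empty,W:wait | queues: N=0 E=2 S=0 W=2
Cars crossed by step 3: 2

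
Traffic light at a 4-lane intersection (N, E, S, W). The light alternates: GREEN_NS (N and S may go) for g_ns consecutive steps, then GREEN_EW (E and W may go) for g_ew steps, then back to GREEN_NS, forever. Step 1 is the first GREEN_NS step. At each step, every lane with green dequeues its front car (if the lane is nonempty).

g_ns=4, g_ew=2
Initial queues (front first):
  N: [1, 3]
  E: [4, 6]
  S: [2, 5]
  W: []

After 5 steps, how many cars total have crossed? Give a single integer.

Step 1 [NS]: N:car1-GO,E:wait,S:car2-GO,W:wait | queues: N=1 E=2 S=1 W=0
Step 2 [NS]: N:car3-GO,E:wait,S:car5-GO,W:wait | queues: N=0 E=2 S=0 W=0
Step 3 [NS]: N:empty,E:wait,S:empty,W:wait | queues: N=0 E=2 S=0 W=0
Step 4 [NS]: N:empty,E:wait,S:empty,W:wait | queues: N=0 E=2 S=0 W=0
Step 5 [EW]: N:wait,E:car4-GO,S:wait,W:empty | queues: N=0 E=1 S=0 W=0
Cars crossed by step 5: 5

Answer: 5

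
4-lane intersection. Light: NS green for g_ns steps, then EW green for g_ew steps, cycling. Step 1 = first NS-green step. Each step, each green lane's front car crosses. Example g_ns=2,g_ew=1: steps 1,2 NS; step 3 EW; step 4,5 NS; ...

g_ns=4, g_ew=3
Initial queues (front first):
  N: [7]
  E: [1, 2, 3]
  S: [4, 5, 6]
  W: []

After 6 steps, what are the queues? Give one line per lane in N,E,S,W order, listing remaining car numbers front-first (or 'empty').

Step 1 [NS]: N:car7-GO,E:wait,S:car4-GO,W:wait | queues: N=0 E=3 S=2 W=0
Step 2 [NS]: N:empty,E:wait,S:car5-GO,W:wait | queues: N=0 E=3 S=1 W=0
Step 3 [NS]: N:empty,E:wait,S:car6-GO,W:wait | queues: N=0 E=3 S=0 W=0
Step 4 [NS]: N:empty,E:wait,S:empty,W:wait | queues: N=0 E=3 S=0 W=0
Step 5 [EW]: N:wait,E:car1-GO,S:wait,W:empty | queues: N=0 E=2 S=0 W=0
Step 6 [EW]: N:wait,E:car2-GO,S:wait,W:empty | queues: N=0 E=1 S=0 W=0

N: empty
E: 3
S: empty
W: empty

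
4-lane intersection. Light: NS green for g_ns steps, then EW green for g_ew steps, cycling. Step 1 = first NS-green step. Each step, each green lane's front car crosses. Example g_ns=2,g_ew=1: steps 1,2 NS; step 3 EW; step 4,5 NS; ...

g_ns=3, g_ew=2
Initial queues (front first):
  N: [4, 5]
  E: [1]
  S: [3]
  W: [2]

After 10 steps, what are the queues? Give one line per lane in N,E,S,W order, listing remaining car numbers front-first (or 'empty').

Step 1 [NS]: N:car4-GO,E:wait,S:car3-GO,W:wait | queues: N=1 E=1 S=0 W=1
Step 2 [NS]: N:car5-GO,E:wait,S:empty,W:wait | queues: N=0 E=1 S=0 W=1
Step 3 [NS]: N:empty,E:wait,S:empty,W:wait | queues: N=0 E=1 S=0 W=1
Step 4 [EW]: N:wait,E:car1-GO,S:wait,W:car2-GO | queues: N=0 E=0 S=0 W=0

N: empty
E: empty
S: empty
W: empty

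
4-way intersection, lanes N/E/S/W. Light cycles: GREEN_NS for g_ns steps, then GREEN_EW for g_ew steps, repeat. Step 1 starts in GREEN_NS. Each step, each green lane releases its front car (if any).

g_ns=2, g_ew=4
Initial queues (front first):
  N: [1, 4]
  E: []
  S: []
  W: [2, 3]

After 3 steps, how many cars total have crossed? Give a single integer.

Answer: 3

Derivation:
Step 1 [NS]: N:car1-GO,E:wait,S:empty,W:wait | queues: N=1 E=0 S=0 W=2
Step 2 [NS]: N:car4-GO,E:wait,S:empty,W:wait | queues: N=0 E=0 S=0 W=2
Step 3 [EW]: N:wait,E:empty,S:wait,W:car2-GO | queues: N=0 E=0 S=0 W=1
Cars crossed by step 3: 3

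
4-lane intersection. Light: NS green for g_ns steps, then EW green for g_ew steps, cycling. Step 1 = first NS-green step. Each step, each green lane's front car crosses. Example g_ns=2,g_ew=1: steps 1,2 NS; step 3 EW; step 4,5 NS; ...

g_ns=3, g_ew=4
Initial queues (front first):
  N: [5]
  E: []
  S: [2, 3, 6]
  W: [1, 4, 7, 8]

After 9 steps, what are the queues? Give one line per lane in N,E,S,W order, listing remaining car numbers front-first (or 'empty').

Step 1 [NS]: N:car5-GO,E:wait,S:car2-GO,W:wait | queues: N=0 E=0 S=2 W=4
Step 2 [NS]: N:empty,E:wait,S:car3-GO,W:wait | queues: N=0 E=0 S=1 W=4
Step 3 [NS]: N:empty,E:wait,S:car6-GO,W:wait | queues: N=0 E=0 S=0 W=4
Step 4 [EW]: N:wait,E:empty,S:wait,W:car1-GO | queues: N=0 E=0 S=0 W=3
Step 5 [EW]: N:wait,E:empty,S:wait,W:car4-GO | queues: N=0 E=0 S=0 W=2
Step 6 [EW]: N:wait,E:empty,S:wait,W:car7-GO | queues: N=0 E=0 S=0 W=1
Step 7 [EW]: N:wait,E:empty,S:wait,W:car8-GO | queues: N=0 E=0 S=0 W=0

N: empty
E: empty
S: empty
W: empty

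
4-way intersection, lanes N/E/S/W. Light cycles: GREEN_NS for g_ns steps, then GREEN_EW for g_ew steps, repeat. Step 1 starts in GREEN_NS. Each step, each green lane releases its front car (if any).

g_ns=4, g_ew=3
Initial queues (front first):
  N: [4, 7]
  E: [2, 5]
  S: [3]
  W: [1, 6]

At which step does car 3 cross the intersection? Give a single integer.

Step 1 [NS]: N:car4-GO,E:wait,S:car3-GO,W:wait | queues: N=1 E=2 S=0 W=2
Step 2 [NS]: N:car7-GO,E:wait,S:empty,W:wait | queues: N=0 E=2 S=0 W=2
Step 3 [NS]: N:empty,E:wait,S:empty,W:wait | queues: N=0 E=2 S=0 W=2
Step 4 [NS]: N:empty,E:wait,S:empty,W:wait | queues: N=0 E=2 S=0 W=2
Step 5 [EW]: N:wait,E:car2-GO,S:wait,W:car1-GO | queues: N=0 E=1 S=0 W=1
Step 6 [EW]: N:wait,E:car5-GO,S:wait,W:car6-GO | queues: N=0 E=0 S=0 W=0
Car 3 crosses at step 1

1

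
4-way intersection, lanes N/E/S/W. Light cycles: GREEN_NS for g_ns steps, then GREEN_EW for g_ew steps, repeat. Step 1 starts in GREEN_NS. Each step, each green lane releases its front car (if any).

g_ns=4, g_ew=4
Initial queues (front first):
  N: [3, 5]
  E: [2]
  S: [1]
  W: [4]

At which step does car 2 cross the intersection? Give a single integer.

Step 1 [NS]: N:car3-GO,E:wait,S:car1-GO,W:wait | queues: N=1 E=1 S=0 W=1
Step 2 [NS]: N:car5-GO,E:wait,S:empty,W:wait | queues: N=0 E=1 S=0 W=1
Step 3 [NS]: N:empty,E:wait,S:empty,W:wait | queues: N=0 E=1 S=0 W=1
Step 4 [NS]: N:empty,E:wait,S:empty,W:wait | queues: N=0 E=1 S=0 W=1
Step 5 [EW]: N:wait,E:car2-GO,S:wait,W:car4-GO | queues: N=0 E=0 S=0 W=0
Car 2 crosses at step 5

5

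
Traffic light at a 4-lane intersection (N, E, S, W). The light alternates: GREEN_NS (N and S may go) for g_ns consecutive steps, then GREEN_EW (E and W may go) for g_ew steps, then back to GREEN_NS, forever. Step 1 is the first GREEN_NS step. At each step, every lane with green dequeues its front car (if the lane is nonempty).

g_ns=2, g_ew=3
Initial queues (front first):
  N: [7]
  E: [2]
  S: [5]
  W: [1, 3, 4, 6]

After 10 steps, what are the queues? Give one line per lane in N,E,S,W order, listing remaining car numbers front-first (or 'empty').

Step 1 [NS]: N:car7-GO,E:wait,S:car5-GO,W:wait | queues: N=0 E=1 S=0 W=4
Step 2 [NS]: N:empty,E:wait,S:empty,W:wait | queues: N=0 E=1 S=0 W=4
Step 3 [EW]: N:wait,E:car2-GO,S:wait,W:car1-GO | queues: N=0 E=0 S=0 W=3
Step 4 [EW]: N:wait,E:empty,S:wait,W:car3-GO | queues: N=0 E=0 S=0 W=2
Step 5 [EW]: N:wait,E:empty,S:wait,W:car4-GO | queues: N=0 E=0 S=0 W=1
Step 6 [NS]: N:empty,E:wait,S:empty,W:wait | queues: N=0 E=0 S=0 W=1
Step 7 [NS]: N:empty,E:wait,S:empty,W:wait | queues: N=0 E=0 S=0 W=1
Step 8 [EW]: N:wait,E:empty,S:wait,W:car6-GO | queues: N=0 E=0 S=0 W=0

N: empty
E: empty
S: empty
W: empty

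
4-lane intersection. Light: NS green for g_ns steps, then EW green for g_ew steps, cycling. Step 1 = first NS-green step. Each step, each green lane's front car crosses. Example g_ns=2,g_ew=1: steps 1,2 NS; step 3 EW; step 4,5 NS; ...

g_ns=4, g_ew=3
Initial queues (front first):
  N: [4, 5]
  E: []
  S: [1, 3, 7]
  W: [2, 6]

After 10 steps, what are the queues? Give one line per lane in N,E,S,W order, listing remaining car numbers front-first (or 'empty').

Step 1 [NS]: N:car4-GO,E:wait,S:car1-GO,W:wait | queues: N=1 E=0 S=2 W=2
Step 2 [NS]: N:car5-GO,E:wait,S:car3-GO,W:wait | queues: N=0 E=0 S=1 W=2
Step 3 [NS]: N:empty,E:wait,S:car7-GO,W:wait | queues: N=0 E=0 S=0 W=2
Step 4 [NS]: N:empty,E:wait,S:empty,W:wait | queues: N=0 E=0 S=0 W=2
Step 5 [EW]: N:wait,E:empty,S:wait,W:car2-GO | queues: N=0 E=0 S=0 W=1
Step 6 [EW]: N:wait,E:empty,S:wait,W:car6-GO | queues: N=0 E=0 S=0 W=0

N: empty
E: empty
S: empty
W: empty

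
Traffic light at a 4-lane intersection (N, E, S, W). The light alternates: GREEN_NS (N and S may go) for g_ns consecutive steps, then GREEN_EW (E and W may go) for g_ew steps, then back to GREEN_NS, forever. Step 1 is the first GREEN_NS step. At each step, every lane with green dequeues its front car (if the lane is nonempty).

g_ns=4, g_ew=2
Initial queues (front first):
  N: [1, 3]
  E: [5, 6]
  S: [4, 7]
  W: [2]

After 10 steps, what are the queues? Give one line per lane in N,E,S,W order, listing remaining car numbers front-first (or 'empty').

Step 1 [NS]: N:car1-GO,E:wait,S:car4-GO,W:wait | queues: N=1 E=2 S=1 W=1
Step 2 [NS]: N:car3-GO,E:wait,S:car7-GO,W:wait | queues: N=0 E=2 S=0 W=1
Step 3 [NS]: N:empty,E:wait,S:empty,W:wait | queues: N=0 E=2 S=0 W=1
Step 4 [NS]: N:empty,E:wait,S:empty,W:wait | queues: N=0 E=2 S=0 W=1
Step 5 [EW]: N:wait,E:car5-GO,S:wait,W:car2-GO | queues: N=0 E=1 S=0 W=0
Step 6 [EW]: N:wait,E:car6-GO,S:wait,W:empty | queues: N=0 E=0 S=0 W=0

N: empty
E: empty
S: empty
W: empty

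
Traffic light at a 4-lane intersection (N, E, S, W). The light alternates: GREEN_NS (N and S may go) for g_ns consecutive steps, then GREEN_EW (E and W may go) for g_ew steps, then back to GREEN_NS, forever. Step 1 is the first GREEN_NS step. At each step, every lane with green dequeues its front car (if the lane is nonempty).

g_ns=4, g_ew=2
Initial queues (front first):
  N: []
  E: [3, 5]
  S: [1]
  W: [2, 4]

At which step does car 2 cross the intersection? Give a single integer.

Step 1 [NS]: N:empty,E:wait,S:car1-GO,W:wait | queues: N=0 E=2 S=0 W=2
Step 2 [NS]: N:empty,E:wait,S:empty,W:wait | queues: N=0 E=2 S=0 W=2
Step 3 [NS]: N:empty,E:wait,S:empty,W:wait | queues: N=0 E=2 S=0 W=2
Step 4 [NS]: N:empty,E:wait,S:empty,W:wait | queues: N=0 E=2 S=0 W=2
Step 5 [EW]: N:wait,E:car3-GO,S:wait,W:car2-GO | queues: N=0 E=1 S=0 W=1
Step 6 [EW]: N:wait,E:car5-GO,S:wait,W:car4-GO | queues: N=0 E=0 S=0 W=0
Car 2 crosses at step 5

5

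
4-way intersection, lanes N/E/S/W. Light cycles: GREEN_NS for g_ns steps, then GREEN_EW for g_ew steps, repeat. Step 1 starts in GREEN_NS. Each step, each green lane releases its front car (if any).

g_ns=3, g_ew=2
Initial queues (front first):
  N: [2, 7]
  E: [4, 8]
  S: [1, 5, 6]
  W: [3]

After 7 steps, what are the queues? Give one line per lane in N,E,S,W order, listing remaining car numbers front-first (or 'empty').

Step 1 [NS]: N:car2-GO,E:wait,S:car1-GO,W:wait | queues: N=1 E=2 S=2 W=1
Step 2 [NS]: N:car7-GO,E:wait,S:car5-GO,W:wait | queues: N=0 E=2 S=1 W=1
Step 3 [NS]: N:empty,E:wait,S:car6-GO,W:wait | queues: N=0 E=2 S=0 W=1
Step 4 [EW]: N:wait,E:car4-GO,S:wait,W:car3-GO | queues: N=0 E=1 S=0 W=0
Step 5 [EW]: N:wait,E:car8-GO,S:wait,W:empty | queues: N=0 E=0 S=0 W=0

N: empty
E: empty
S: empty
W: empty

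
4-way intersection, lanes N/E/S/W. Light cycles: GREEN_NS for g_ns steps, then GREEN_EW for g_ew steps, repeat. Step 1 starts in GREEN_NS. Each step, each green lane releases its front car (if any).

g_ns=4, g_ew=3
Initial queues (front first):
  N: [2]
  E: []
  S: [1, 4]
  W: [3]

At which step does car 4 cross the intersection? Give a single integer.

Step 1 [NS]: N:car2-GO,E:wait,S:car1-GO,W:wait | queues: N=0 E=0 S=1 W=1
Step 2 [NS]: N:empty,E:wait,S:car4-GO,W:wait | queues: N=0 E=0 S=0 W=1
Step 3 [NS]: N:empty,E:wait,S:empty,W:wait | queues: N=0 E=0 S=0 W=1
Step 4 [NS]: N:empty,E:wait,S:empty,W:wait | queues: N=0 E=0 S=0 W=1
Step 5 [EW]: N:wait,E:empty,S:wait,W:car3-GO | queues: N=0 E=0 S=0 W=0
Car 4 crosses at step 2

2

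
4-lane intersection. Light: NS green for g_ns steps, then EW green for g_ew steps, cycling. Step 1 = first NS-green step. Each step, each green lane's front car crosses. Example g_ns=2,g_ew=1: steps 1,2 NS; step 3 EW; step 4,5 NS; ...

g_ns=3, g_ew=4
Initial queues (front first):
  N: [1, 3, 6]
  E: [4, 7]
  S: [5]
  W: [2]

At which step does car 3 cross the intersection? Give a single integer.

Step 1 [NS]: N:car1-GO,E:wait,S:car5-GO,W:wait | queues: N=2 E=2 S=0 W=1
Step 2 [NS]: N:car3-GO,E:wait,S:empty,W:wait | queues: N=1 E=2 S=0 W=1
Step 3 [NS]: N:car6-GO,E:wait,S:empty,W:wait | queues: N=0 E=2 S=0 W=1
Step 4 [EW]: N:wait,E:car4-GO,S:wait,W:car2-GO | queues: N=0 E=1 S=0 W=0
Step 5 [EW]: N:wait,E:car7-GO,S:wait,W:empty | queues: N=0 E=0 S=0 W=0
Car 3 crosses at step 2

2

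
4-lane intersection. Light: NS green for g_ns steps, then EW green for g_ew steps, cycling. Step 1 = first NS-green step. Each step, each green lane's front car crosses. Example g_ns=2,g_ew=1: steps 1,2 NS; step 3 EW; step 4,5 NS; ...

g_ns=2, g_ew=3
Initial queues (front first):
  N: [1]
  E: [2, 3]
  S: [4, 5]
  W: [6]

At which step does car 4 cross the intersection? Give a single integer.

Step 1 [NS]: N:car1-GO,E:wait,S:car4-GO,W:wait | queues: N=0 E=2 S=1 W=1
Step 2 [NS]: N:empty,E:wait,S:car5-GO,W:wait | queues: N=0 E=2 S=0 W=1
Step 3 [EW]: N:wait,E:car2-GO,S:wait,W:car6-GO | queues: N=0 E=1 S=0 W=0
Step 4 [EW]: N:wait,E:car3-GO,S:wait,W:empty | queues: N=0 E=0 S=0 W=0
Car 4 crosses at step 1

1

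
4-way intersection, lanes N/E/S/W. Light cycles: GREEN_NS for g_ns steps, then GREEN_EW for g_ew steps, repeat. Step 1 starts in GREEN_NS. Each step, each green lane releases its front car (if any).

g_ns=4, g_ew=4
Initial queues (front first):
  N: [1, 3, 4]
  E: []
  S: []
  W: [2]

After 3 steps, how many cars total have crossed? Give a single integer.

Step 1 [NS]: N:car1-GO,E:wait,S:empty,W:wait | queues: N=2 E=0 S=0 W=1
Step 2 [NS]: N:car3-GO,E:wait,S:empty,W:wait | queues: N=1 E=0 S=0 W=1
Step 3 [NS]: N:car4-GO,E:wait,S:empty,W:wait | queues: N=0 E=0 S=0 W=1
Cars crossed by step 3: 3

Answer: 3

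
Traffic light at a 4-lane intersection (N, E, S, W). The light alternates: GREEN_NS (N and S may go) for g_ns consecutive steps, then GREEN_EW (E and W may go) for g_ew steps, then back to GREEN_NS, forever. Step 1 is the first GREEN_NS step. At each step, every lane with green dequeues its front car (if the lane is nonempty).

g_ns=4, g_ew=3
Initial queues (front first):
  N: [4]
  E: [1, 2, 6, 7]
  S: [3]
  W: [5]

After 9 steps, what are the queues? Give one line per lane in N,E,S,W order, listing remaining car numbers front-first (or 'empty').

Step 1 [NS]: N:car4-GO,E:wait,S:car3-GO,W:wait | queues: N=0 E=4 S=0 W=1
Step 2 [NS]: N:empty,E:wait,S:empty,W:wait | queues: N=0 E=4 S=0 W=1
Step 3 [NS]: N:empty,E:wait,S:empty,W:wait | queues: N=0 E=4 S=0 W=1
Step 4 [NS]: N:empty,E:wait,S:empty,W:wait | queues: N=0 E=4 S=0 W=1
Step 5 [EW]: N:wait,E:car1-GO,S:wait,W:car5-GO | queues: N=0 E=3 S=0 W=0
Step 6 [EW]: N:wait,E:car2-GO,S:wait,W:empty | queues: N=0 E=2 S=0 W=0
Step 7 [EW]: N:wait,E:car6-GO,S:wait,W:empty | queues: N=0 E=1 S=0 W=0
Step 8 [NS]: N:empty,E:wait,S:empty,W:wait | queues: N=0 E=1 S=0 W=0
Step 9 [NS]: N:empty,E:wait,S:empty,W:wait | queues: N=0 E=1 S=0 W=0

N: empty
E: 7
S: empty
W: empty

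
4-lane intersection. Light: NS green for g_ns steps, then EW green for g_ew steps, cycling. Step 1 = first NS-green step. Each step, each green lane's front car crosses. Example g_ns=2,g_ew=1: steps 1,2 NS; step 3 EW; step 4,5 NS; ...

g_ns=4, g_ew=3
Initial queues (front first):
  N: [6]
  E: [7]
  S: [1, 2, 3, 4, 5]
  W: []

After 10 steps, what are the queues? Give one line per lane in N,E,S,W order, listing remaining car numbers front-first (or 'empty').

Step 1 [NS]: N:car6-GO,E:wait,S:car1-GO,W:wait | queues: N=0 E=1 S=4 W=0
Step 2 [NS]: N:empty,E:wait,S:car2-GO,W:wait | queues: N=0 E=1 S=3 W=0
Step 3 [NS]: N:empty,E:wait,S:car3-GO,W:wait | queues: N=0 E=1 S=2 W=0
Step 4 [NS]: N:empty,E:wait,S:car4-GO,W:wait | queues: N=0 E=1 S=1 W=0
Step 5 [EW]: N:wait,E:car7-GO,S:wait,W:empty | queues: N=0 E=0 S=1 W=0
Step 6 [EW]: N:wait,E:empty,S:wait,W:empty | queues: N=0 E=0 S=1 W=0
Step 7 [EW]: N:wait,E:empty,S:wait,W:empty | queues: N=0 E=0 S=1 W=0
Step 8 [NS]: N:empty,E:wait,S:car5-GO,W:wait | queues: N=0 E=0 S=0 W=0

N: empty
E: empty
S: empty
W: empty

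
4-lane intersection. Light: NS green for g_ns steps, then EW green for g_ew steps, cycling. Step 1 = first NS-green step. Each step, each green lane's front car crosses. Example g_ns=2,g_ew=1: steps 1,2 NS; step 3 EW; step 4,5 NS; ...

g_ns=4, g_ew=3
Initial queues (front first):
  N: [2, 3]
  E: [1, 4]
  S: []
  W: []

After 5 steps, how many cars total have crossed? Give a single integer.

Answer: 3

Derivation:
Step 1 [NS]: N:car2-GO,E:wait,S:empty,W:wait | queues: N=1 E=2 S=0 W=0
Step 2 [NS]: N:car3-GO,E:wait,S:empty,W:wait | queues: N=0 E=2 S=0 W=0
Step 3 [NS]: N:empty,E:wait,S:empty,W:wait | queues: N=0 E=2 S=0 W=0
Step 4 [NS]: N:empty,E:wait,S:empty,W:wait | queues: N=0 E=2 S=0 W=0
Step 5 [EW]: N:wait,E:car1-GO,S:wait,W:empty | queues: N=0 E=1 S=0 W=0
Cars crossed by step 5: 3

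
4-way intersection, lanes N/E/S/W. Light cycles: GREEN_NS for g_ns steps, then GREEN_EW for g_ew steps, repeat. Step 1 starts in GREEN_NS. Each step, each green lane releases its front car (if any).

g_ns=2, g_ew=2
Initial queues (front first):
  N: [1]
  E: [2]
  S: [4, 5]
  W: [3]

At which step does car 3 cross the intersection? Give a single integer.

Step 1 [NS]: N:car1-GO,E:wait,S:car4-GO,W:wait | queues: N=0 E=1 S=1 W=1
Step 2 [NS]: N:empty,E:wait,S:car5-GO,W:wait | queues: N=0 E=1 S=0 W=1
Step 3 [EW]: N:wait,E:car2-GO,S:wait,W:car3-GO | queues: N=0 E=0 S=0 W=0
Car 3 crosses at step 3

3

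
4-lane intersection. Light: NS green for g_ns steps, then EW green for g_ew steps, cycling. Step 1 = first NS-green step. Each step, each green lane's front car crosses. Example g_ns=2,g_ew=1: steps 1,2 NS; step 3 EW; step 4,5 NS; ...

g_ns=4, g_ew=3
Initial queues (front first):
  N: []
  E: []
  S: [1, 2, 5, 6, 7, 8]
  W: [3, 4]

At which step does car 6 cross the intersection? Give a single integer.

Step 1 [NS]: N:empty,E:wait,S:car1-GO,W:wait | queues: N=0 E=0 S=5 W=2
Step 2 [NS]: N:empty,E:wait,S:car2-GO,W:wait | queues: N=0 E=0 S=4 W=2
Step 3 [NS]: N:empty,E:wait,S:car5-GO,W:wait | queues: N=0 E=0 S=3 W=2
Step 4 [NS]: N:empty,E:wait,S:car6-GO,W:wait | queues: N=0 E=0 S=2 W=2
Step 5 [EW]: N:wait,E:empty,S:wait,W:car3-GO | queues: N=0 E=0 S=2 W=1
Step 6 [EW]: N:wait,E:empty,S:wait,W:car4-GO | queues: N=0 E=0 S=2 W=0
Step 7 [EW]: N:wait,E:empty,S:wait,W:empty | queues: N=0 E=0 S=2 W=0
Step 8 [NS]: N:empty,E:wait,S:car7-GO,W:wait | queues: N=0 E=0 S=1 W=0
Step 9 [NS]: N:empty,E:wait,S:car8-GO,W:wait | queues: N=0 E=0 S=0 W=0
Car 6 crosses at step 4

4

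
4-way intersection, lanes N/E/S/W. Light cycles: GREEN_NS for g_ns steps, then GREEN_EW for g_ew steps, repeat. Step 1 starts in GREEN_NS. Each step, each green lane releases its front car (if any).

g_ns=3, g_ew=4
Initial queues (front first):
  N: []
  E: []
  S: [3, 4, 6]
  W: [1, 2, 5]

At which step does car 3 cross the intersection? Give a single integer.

Step 1 [NS]: N:empty,E:wait,S:car3-GO,W:wait | queues: N=0 E=0 S=2 W=3
Step 2 [NS]: N:empty,E:wait,S:car4-GO,W:wait | queues: N=0 E=0 S=1 W=3
Step 3 [NS]: N:empty,E:wait,S:car6-GO,W:wait | queues: N=0 E=0 S=0 W=3
Step 4 [EW]: N:wait,E:empty,S:wait,W:car1-GO | queues: N=0 E=0 S=0 W=2
Step 5 [EW]: N:wait,E:empty,S:wait,W:car2-GO | queues: N=0 E=0 S=0 W=1
Step 6 [EW]: N:wait,E:empty,S:wait,W:car5-GO | queues: N=0 E=0 S=0 W=0
Car 3 crosses at step 1

1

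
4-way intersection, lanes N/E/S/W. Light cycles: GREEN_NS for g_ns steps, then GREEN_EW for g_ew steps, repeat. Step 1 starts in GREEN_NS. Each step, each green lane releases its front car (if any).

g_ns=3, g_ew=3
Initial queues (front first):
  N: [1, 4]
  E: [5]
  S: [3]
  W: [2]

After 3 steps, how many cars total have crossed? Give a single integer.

Step 1 [NS]: N:car1-GO,E:wait,S:car3-GO,W:wait | queues: N=1 E=1 S=0 W=1
Step 2 [NS]: N:car4-GO,E:wait,S:empty,W:wait | queues: N=0 E=1 S=0 W=1
Step 3 [NS]: N:empty,E:wait,S:empty,W:wait | queues: N=0 E=1 S=0 W=1
Cars crossed by step 3: 3

Answer: 3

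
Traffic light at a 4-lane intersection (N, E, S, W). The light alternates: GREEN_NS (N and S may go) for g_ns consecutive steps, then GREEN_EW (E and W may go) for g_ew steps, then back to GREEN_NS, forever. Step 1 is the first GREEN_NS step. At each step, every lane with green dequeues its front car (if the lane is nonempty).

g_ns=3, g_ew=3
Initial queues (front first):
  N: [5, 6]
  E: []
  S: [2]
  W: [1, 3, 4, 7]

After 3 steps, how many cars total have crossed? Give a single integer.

Answer: 3

Derivation:
Step 1 [NS]: N:car5-GO,E:wait,S:car2-GO,W:wait | queues: N=1 E=0 S=0 W=4
Step 2 [NS]: N:car6-GO,E:wait,S:empty,W:wait | queues: N=0 E=0 S=0 W=4
Step 3 [NS]: N:empty,E:wait,S:empty,W:wait | queues: N=0 E=0 S=0 W=4
Cars crossed by step 3: 3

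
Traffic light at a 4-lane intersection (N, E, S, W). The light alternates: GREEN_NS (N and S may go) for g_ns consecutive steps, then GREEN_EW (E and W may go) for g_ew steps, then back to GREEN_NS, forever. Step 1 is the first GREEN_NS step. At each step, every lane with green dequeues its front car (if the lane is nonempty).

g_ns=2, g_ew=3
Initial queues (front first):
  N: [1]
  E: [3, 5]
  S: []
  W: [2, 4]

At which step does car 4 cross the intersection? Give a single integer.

Step 1 [NS]: N:car1-GO,E:wait,S:empty,W:wait | queues: N=0 E=2 S=0 W=2
Step 2 [NS]: N:empty,E:wait,S:empty,W:wait | queues: N=0 E=2 S=0 W=2
Step 3 [EW]: N:wait,E:car3-GO,S:wait,W:car2-GO | queues: N=0 E=1 S=0 W=1
Step 4 [EW]: N:wait,E:car5-GO,S:wait,W:car4-GO | queues: N=0 E=0 S=0 W=0
Car 4 crosses at step 4

4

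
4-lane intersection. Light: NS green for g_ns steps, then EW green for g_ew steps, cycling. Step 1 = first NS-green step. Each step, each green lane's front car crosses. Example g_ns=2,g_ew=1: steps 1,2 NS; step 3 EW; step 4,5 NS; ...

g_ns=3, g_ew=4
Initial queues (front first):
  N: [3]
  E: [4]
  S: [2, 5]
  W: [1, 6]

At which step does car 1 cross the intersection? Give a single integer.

Step 1 [NS]: N:car3-GO,E:wait,S:car2-GO,W:wait | queues: N=0 E=1 S=1 W=2
Step 2 [NS]: N:empty,E:wait,S:car5-GO,W:wait | queues: N=0 E=1 S=0 W=2
Step 3 [NS]: N:empty,E:wait,S:empty,W:wait | queues: N=0 E=1 S=0 W=2
Step 4 [EW]: N:wait,E:car4-GO,S:wait,W:car1-GO | queues: N=0 E=0 S=0 W=1
Step 5 [EW]: N:wait,E:empty,S:wait,W:car6-GO | queues: N=0 E=0 S=0 W=0
Car 1 crosses at step 4

4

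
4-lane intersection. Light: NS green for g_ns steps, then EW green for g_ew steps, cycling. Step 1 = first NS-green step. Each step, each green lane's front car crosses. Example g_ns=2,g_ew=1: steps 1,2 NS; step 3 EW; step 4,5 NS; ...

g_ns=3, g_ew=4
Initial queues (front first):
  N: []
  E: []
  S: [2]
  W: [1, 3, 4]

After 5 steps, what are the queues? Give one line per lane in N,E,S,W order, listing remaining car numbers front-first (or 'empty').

Step 1 [NS]: N:empty,E:wait,S:car2-GO,W:wait | queues: N=0 E=0 S=0 W=3
Step 2 [NS]: N:empty,E:wait,S:empty,W:wait | queues: N=0 E=0 S=0 W=3
Step 3 [NS]: N:empty,E:wait,S:empty,W:wait | queues: N=0 E=0 S=0 W=3
Step 4 [EW]: N:wait,E:empty,S:wait,W:car1-GO | queues: N=0 E=0 S=0 W=2
Step 5 [EW]: N:wait,E:empty,S:wait,W:car3-GO | queues: N=0 E=0 S=0 W=1

N: empty
E: empty
S: empty
W: 4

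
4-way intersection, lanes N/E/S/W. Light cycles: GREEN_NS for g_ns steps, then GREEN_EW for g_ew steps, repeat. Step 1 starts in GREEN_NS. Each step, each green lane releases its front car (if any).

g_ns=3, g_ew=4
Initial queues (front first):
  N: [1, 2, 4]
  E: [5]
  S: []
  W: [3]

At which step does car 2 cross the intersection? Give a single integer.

Step 1 [NS]: N:car1-GO,E:wait,S:empty,W:wait | queues: N=2 E=1 S=0 W=1
Step 2 [NS]: N:car2-GO,E:wait,S:empty,W:wait | queues: N=1 E=1 S=0 W=1
Step 3 [NS]: N:car4-GO,E:wait,S:empty,W:wait | queues: N=0 E=1 S=0 W=1
Step 4 [EW]: N:wait,E:car5-GO,S:wait,W:car3-GO | queues: N=0 E=0 S=0 W=0
Car 2 crosses at step 2

2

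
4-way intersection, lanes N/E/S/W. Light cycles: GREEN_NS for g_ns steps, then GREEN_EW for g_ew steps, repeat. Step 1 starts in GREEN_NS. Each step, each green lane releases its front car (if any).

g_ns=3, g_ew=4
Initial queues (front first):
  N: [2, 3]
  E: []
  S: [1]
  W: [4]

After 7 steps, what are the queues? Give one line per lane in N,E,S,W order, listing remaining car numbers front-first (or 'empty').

Step 1 [NS]: N:car2-GO,E:wait,S:car1-GO,W:wait | queues: N=1 E=0 S=0 W=1
Step 2 [NS]: N:car3-GO,E:wait,S:empty,W:wait | queues: N=0 E=0 S=0 W=1
Step 3 [NS]: N:empty,E:wait,S:empty,W:wait | queues: N=0 E=0 S=0 W=1
Step 4 [EW]: N:wait,E:empty,S:wait,W:car4-GO | queues: N=0 E=0 S=0 W=0

N: empty
E: empty
S: empty
W: empty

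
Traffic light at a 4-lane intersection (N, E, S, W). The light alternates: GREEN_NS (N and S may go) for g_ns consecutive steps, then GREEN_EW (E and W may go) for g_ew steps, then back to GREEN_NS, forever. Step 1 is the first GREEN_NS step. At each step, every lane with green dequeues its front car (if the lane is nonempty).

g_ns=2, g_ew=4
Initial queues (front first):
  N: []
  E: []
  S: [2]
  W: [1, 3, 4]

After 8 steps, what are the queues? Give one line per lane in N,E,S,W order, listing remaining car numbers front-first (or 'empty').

Step 1 [NS]: N:empty,E:wait,S:car2-GO,W:wait | queues: N=0 E=0 S=0 W=3
Step 2 [NS]: N:empty,E:wait,S:empty,W:wait | queues: N=0 E=0 S=0 W=3
Step 3 [EW]: N:wait,E:empty,S:wait,W:car1-GO | queues: N=0 E=0 S=0 W=2
Step 4 [EW]: N:wait,E:empty,S:wait,W:car3-GO | queues: N=0 E=0 S=0 W=1
Step 5 [EW]: N:wait,E:empty,S:wait,W:car4-GO | queues: N=0 E=0 S=0 W=0

N: empty
E: empty
S: empty
W: empty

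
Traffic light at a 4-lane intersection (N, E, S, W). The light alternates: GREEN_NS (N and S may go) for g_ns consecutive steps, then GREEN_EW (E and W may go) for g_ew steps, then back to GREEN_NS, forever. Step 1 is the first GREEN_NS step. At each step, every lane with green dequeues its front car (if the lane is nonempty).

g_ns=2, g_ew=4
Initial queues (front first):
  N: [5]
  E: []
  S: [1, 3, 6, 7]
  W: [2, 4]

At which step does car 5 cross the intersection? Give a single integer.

Step 1 [NS]: N:car5-GO,E:wait,S:car1-GO,W:wait | queues: N=0 E=0 S=3 W=2
Step 2 [NS]: N:empty,E:wait,S:car3-GO,W:wait | queues: N=0 E=0 S=2 W=2
Step 3 [EW]: N:wait,E:empty,S:wait,W:car2-GO | queues: N=0 E=0 S=2 W=1
Step 4 [EW]: N:wait,E:empty,S:wait,W:car4-GO | queues: N=0 E=0 S=2 W=0
Step 5 [EW]: N:wait,E:empty,S:wait,W:empty | queues: N=0 E=0 S=2 W=0
Step 6 [EW]: N:wait,E:empty,S:wait,W:empty | queues: N=0 E=0 S=2 W=0
Step 7 [NS]: N:empty,E:wait,S:car6-GO,W:wait | queues: N=0 E=0 S=1 W=0
Step 8 [NS]: N:empty,E:wait,S:car7-GO,W:wait | queues: N=0 E=0 S=0 W=0
Car 5 crosses at step 1

1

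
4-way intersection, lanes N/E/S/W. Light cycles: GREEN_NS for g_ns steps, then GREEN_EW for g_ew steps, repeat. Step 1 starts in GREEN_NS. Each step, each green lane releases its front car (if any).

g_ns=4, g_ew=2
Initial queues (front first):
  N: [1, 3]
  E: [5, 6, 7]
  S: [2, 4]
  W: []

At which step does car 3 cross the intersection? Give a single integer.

Step 1 [NS]: N:car1-GO,E:wait,S:car2-GO,W:wait | queues: N=1 E=3 S=1 W=0
Step 2 [NS]: N:car3-GO,E:wait,S:car4-GO,W:wait | queues: N=0 E=3 S=0 W=0
Step 3 [NS]: N:empty,E:wait,S:empty,W:wait | queues: N=0 E=3 S=0 W=0
Step 4 [NS]: N:empty,E:wait,S:empty,W:wait | queues: N=0 E=3 S=0 W=0
Step 5 [EW]: N:wait,E:car5-GO,S:wait,W:empty | queues: N=0 E=2 S=0 W=0
Step 6 [EW]: N:wait,E:car6-GO,S:wait,W:empty | queues: N=0 E=1 S=0 W=0
Step 7 [NS]: N:empty,E:wait,S:empty,W:wait | queues: N=0 E=1 S=0 W=0
Step 8 [NS]: N:empty,E:wait,S:empty,W:wait | queues: N=0 E=1 S=0 W=0
Step 9 [NS]: N:empty,E:wait,S:empty,W:wait | queues: N=0 E=1 S=0 W=0
Step 10 [NS]: N:empty,E:wait,S:empty,W:wait | queues: N=0 E=1 S=0 W=0
Step 11 [EW]: N:wait,E:car7-GO,S:wait,W:empty | queues: N=0 E=0 S=0 W=0
Car 3 crosses at step 2

2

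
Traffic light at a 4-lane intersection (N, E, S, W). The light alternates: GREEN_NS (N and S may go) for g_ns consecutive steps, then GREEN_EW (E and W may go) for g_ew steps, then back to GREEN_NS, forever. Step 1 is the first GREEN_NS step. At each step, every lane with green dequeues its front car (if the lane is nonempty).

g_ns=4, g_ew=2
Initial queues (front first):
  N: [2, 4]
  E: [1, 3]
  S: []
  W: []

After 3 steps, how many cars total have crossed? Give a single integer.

Step 1 [NS]: N:car2-GO,E:wait,S:empty,W:wait | queues: N=1 E=2 S=0 W=0
Step 2 [NS]: N:car4-GO,E:wait,S:empty,W:wait | queues: N=0 E=2 S=0 W=0
Step 3 [NS]: N:empty,E:wait,S:empty,W:wait | queues: N=0 E=2 S=0 W=0
Cars crossed by step 3: 2

Answer: 2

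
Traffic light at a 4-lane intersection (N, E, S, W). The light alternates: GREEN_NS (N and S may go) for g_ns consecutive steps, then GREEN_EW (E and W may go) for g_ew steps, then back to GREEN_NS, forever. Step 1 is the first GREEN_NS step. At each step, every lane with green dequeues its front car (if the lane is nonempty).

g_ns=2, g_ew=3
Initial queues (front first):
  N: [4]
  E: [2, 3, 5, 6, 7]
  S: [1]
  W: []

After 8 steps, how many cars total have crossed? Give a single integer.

Step 1 [NS]: N:car4-GO,E:wait,S:car1-GO,W:wait | queues: N=0 E=5 S=0 W=0
Step 2 [NS]: N:empty,E:wait,S:empty,W:wait | queues: N=0 E=5 S=0 W=0
Step 3 [EW]: N:wait,E:car2-GO,S:wait,W:empty | queues: N=0 E=4 S=0 W=0
Step 4 [EW]: N:wait,E:car3-GO,S:wait,W:empty | queues: N=0 E=3 S=0 W=0
Step 5 [EW]: N:wait,E:car5-GO,S:wait,W:empty | queues: N=0 E=2 S=0 W=0
Step 6 [NS]: N:empty,E:wait,S:empty,W:wait | queues: N=0 E=2 S=0 W=0
Step 7 [NS]: N:empty,E:wait,S:empty,W:wait | queues: N=0 E=2 S=0 W=0
Step 8 [EW]: N:wait,E:car6-GO,S:wait,W:empty | queues: N=0 E=1 S=0 W=0
Cars crossed by step 8: 6

Answer: 6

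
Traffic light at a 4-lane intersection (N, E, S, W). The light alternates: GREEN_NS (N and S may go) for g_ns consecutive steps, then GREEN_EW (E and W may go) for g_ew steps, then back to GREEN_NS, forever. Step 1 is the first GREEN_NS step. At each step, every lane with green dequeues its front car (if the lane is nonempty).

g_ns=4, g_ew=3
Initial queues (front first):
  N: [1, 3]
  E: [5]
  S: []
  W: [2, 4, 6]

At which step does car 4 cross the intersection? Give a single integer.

Step 1 [NS]: N:car1-GO,E:wait,S:empty,W:wait | queues: N=1 E=1 S=0 W=3
Step 2 [NS]: N:car3-GO,E:wait,S:empty,W:wait | queues: N=0 E=1 S=0 W=3
Step 3 [NS]: N:empty,E:wait,S:empty,W:wait | queues: N=0 E=1 S=0 W=3
Step 4 [NS]: N:empty,E:wait,S:empty,W:wait | queues: N=0 E=1 S=0 W=3
Step 5 [EW]: N:wait,E:car5-GO,S:wait,W:car2-GO | queues: N=0 E=0 S=0 W=2
Step 6 [EW]: N:wait,E:empty,S:wait,W:car4-GO | queues: N=0 E=0 S=0 W=1
Step 7 [EW]: N:wait,E:empty,S:wait,W:car6-GO | queues: N=0 E=0 S=0 W=0
Car 4 crosses at step 6

6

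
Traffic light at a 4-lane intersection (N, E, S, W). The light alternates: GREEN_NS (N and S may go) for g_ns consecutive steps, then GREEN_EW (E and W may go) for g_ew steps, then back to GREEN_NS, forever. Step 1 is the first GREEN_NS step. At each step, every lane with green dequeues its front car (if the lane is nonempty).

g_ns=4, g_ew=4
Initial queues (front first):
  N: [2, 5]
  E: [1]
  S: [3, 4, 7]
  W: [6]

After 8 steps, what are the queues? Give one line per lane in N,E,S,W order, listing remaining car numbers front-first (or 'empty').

Step 1 [NS]: N:car2-GO,E:wait,S:car3-GO,W:wait | queues: N=1 E=1 S=2 W=1
Step 2 [NS]: N:car5-GO,E:wait,S:car4-GO,W:wait | queues: N=0 E=1 S=1 W=1
Step 3 [NS]: N:empty,E:wait,S:car7-GO,W:wait | queues: N=0 E=1 S=0 W=1
Step 4 [NS]: N:empty,E:wait,S:empty,W:wait | queues: N=0 E=1 S=0 W=1
Step 5 [EW]: N:wait,E:car1-GO,S:wait,W:car6-GO | queues: N=0 E=0 S=0 W=0

N: empty
E: empty
S: empty
W: empty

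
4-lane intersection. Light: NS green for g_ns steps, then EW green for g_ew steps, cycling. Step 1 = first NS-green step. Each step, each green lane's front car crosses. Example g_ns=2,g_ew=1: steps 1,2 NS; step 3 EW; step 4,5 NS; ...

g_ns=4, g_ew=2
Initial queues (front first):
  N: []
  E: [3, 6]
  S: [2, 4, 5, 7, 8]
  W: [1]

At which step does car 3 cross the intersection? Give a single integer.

Step 1 [NS]: N:empty,E:wait,S:car2-GO,W:wait | queues: N=0 E=2 S=4 W=1
Step 2 [NS]: N:empty,E:wait,S:car4-GO,W:wait | queues: N=0 E=2 S=3 W=1
Step 3 [NS]: N:empty,E:wait,S:car5-GO,W:wait | queues: N=0 E=2 S=2 W=1
Step 4 [NS]: N:empty,E:wait,S:car7-GO,W:wait | queues: N=0 E=2 S=1 W=1
Step 5 [EW]: N:wait,E:car3-GO,S:wait,W:car1-GO | queues: N=0 E=1 S=1 W=0
Step 6 [EW]: N:wait,E:car6-GO,S:wait,W:empty | queues: N=0 E=0 S=1 W=0
Step 7 [NS]: N:empty,E:wait,S:car8-GO,W:wait | queues: N=0 E=0 S=0 W=0
Car 3 crosses at step 5

5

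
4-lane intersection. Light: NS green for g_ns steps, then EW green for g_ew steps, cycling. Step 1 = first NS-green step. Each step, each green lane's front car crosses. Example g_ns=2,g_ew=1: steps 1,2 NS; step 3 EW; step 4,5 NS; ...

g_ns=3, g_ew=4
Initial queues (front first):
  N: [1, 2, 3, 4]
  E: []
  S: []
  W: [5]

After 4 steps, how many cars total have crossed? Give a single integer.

Answer: 4

Derivation:
Step 1 [NS]: N:car1-GO,E:wait,S:empty,W:wait | queues: N=3 E=0 S=0 W=1
Step 2 [NS]: N:car2-GO,E:wait,S:empty,W:wait | queues: N=2 E=0 S=0 W=1
Step 3 [NS]: N:car3-GO,E:wait,S:empty,W:wait | queues: N=1 E=0 S=0 W=1
Step 4 [EW]: N:wait,E:empty,S:wait,W:car5-GO | queues: N=1 E=0 S=0 W=0
Cars crossed by step 4: 4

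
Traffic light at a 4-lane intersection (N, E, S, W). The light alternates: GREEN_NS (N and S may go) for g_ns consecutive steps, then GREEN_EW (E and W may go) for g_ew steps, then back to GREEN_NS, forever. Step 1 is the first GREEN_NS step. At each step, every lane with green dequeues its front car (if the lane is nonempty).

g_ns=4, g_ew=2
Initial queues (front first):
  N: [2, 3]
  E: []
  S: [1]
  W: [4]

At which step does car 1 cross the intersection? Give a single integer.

Step 1 [NS]: N:car2-GO,E:wait,S:car1-GO,W:wait | queues: N=1 E=0 S=0 W=1
Step 2 [NS]: N:car3-GO,E:wait,S:empty,W:wait | queues: N=0 E=0 S=0 W=1
Step 3 [NS]: N:empty,E:wait,S:empty,W:wait | queues: N=0 E=0 S=0 W=1
Step 4 [NS]: N:empty,E:wait,S:empty,W:wait | queues: N=0 E=0 S=0 W=1
Step 5 [EW]: N:wait,E:empty,S:wait,W:car4-GO | queues: N=0 E=0 S=0 W=0
Car 1 crosses at step 1

1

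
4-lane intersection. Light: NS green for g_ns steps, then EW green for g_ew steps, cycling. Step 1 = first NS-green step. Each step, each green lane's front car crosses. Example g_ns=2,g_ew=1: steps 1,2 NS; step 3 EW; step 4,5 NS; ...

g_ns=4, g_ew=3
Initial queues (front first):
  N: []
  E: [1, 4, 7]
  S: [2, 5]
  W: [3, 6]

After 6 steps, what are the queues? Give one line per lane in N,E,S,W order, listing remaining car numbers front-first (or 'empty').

Step 1 [NS]: N:empty,E:wait,S:car2-GO,W:wait | queues: N=0 E=3 S=1 W=2
Step 2 [NS]: N:empty,E:wait,S:car5-GO,W:wait | queues: N=0 E=3 S=0 W=2
Step 3 [NS]: N:empty,E:wait,S:empty,W:wait | queues: N=0 E=3 S=0 W=2
Step 4 [NS]: N:empty,E:wait,S:empty,W:wait | queues: N=0 E=3 S=0 W=2
Step 5 [EW]: N:wait,E:car1-GO,S:wait,W:car3-GO | queues: N=0 E=2 S=0 W=1
Step 6 [EW]: N:wait,E:car4-GO,S:wait,W:car6-GO | queues: N=0 E=1 S=0 W=0

N: empty
E: 7
S: empty
W: empty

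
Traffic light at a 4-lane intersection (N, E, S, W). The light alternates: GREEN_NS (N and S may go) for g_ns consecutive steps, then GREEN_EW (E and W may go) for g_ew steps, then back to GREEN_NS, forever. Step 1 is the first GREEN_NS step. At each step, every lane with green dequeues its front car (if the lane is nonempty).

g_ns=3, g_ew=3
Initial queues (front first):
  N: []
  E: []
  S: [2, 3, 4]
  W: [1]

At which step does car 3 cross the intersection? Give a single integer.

Step 1 [NS]: N:empty,E:wait,S:car2-GO,W:wait | queues: N=0 E=0 S=2 W=1
Step 2 [NS]: N:empty,E:wait,S:car3-GO,W:wait | queues: N=0 E=0 S=1 W=1
Step 3 [NS]: N:empty,E:wait,S:car4-GO,W:wait | queues: N=0 E=0 S=0 W=1
Step 4 [EW]: N:wait,E:empty,S:wait,W:car1-GO | queues: N=0 E=0 S=0 W=0
Car 3 crosses at step 2

2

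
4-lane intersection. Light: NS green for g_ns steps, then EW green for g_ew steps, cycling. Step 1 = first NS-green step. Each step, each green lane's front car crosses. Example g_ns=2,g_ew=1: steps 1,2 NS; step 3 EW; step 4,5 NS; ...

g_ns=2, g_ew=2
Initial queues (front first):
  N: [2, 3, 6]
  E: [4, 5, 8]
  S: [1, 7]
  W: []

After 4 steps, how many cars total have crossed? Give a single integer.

Step 1 [NS]: N:car2-GO,E:wait,S:car1-GO,W:wait | queues: N=2 E=3 S=1 W=0
Step 2 [NS]: N:car3-GO,E:wait,S:car7-GO,W:wait | queues: N=1 E=3 S=0 W=0
Step 3 [EW]: N:wait,E:car4-GO,S:wait,W:empty | queues: N=1 E=2 S=0 W=0
Step 4 [EW]: N:wait,E:car5-GO,S:wait,W:empty | queues: N=1 E=1 S=0 W=0
Cars crossed by step 4: 6

Answer: 6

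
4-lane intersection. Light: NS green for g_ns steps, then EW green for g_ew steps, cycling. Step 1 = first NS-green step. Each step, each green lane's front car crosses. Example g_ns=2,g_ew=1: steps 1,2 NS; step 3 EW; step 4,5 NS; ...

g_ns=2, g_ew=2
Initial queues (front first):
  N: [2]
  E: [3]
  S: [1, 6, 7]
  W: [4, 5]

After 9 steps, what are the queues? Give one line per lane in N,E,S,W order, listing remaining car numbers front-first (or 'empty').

Step 1 [NS]: N:car2-GO,E:wait,S:car1-GO,W:wait | queues: N=0 E=1 S=2 W=2
Step 2 [NS]: N:empty,E:wait,S:car6-GO,W:wait | queues: N=0 E=1 S=1 W=2
Step 3 [EW]: N:wait,E:car3-GO,S:wait,W:car4-GO | queues: N=0 E=0 S=1 W=1
Step 4 [EW]: N:wait,E:empty,S:wait,W:car5-GO | queues: N=0 E=0 S=1 W=0
Step 5 [NS]: N:empty,E:wait,S:car7-GO,W:wait | queues: N=0 E=0 S=0 W=0

N: empty
E: empty
S: empty
W: empty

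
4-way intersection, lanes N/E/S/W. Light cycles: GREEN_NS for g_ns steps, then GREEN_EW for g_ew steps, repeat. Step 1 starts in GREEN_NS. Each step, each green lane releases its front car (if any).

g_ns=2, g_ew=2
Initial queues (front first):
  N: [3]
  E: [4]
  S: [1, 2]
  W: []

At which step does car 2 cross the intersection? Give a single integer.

Step 1 [NS]: N:car3-GO,E:wait,S:car1-GO,W:wait | queues: N=0 E=1 S=1 W=0
Step 2 [NS]: N:empty,E:wait,S:car2-GO,W:wait | queues: N=0 E=1 S=0 W=0
Step 3 [EW]: N:wait,E:car4-GO,S:wait,W:empty | queues: N=0 E=0 S=0 W=0
Car 2 crosses at step 2

2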